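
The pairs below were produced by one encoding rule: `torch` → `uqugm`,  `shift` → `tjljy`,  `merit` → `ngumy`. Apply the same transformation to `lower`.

Each letter shifts forward by (position + 1), i.e. 1, 2, 3, … — the shift grows by one for each successive letter.
For lower: l+1=m, o+2=q, w+3=z, e+4=i, r+5=w.

mqziw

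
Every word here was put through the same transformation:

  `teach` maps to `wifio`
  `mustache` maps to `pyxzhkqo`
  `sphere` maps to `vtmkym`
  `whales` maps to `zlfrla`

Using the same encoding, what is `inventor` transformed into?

lrakubxb

In teach: t→w is +3, e→i is +4, a→f is +5, c→i is +6 — the shift increases by 1 each position. Each letter shifts forward by (position + 3), i.e. 3, 4, 5, … — the shift grows by one for each successive letter.
On inventor: i+3=l, n+4=r, v+5=a, e+6=k, n+7=u, t+8=b, o+9=x, r+10=b.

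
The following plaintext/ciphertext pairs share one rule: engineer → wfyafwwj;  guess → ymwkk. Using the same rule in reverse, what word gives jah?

rip

This is a Caesar cipher with shift 18.
Decoding jah: j−18=r, a−18=i, h−18=p.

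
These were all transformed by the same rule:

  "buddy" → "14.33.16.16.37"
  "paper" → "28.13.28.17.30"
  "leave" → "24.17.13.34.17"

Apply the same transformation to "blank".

b is letter #2 and maps to 14: an offset of 12. Letters become their 1-based position plus 12 (so a→13, b→14, …).
Applying it to blank: b=2→14, l=12→24, a=1→13, n=14→26, k=11→23.

14.24.13.26.23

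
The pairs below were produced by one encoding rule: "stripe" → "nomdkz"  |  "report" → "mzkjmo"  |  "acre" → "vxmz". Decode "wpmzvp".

Compare letters: s→n is +21, t→o is +21, r→m is +21 — a constant shift. This is a Caesar cipher with shift 21.
Undoing it on wpmzvp: w−21=b, p−21=u, m−21=r, z−21=e, v−21=a, p−21=u.

bureau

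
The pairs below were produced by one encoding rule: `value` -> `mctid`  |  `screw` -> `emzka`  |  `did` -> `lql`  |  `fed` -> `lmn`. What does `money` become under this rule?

The output letters match the input read backwards, each shifted +8: value reversed is eulav. Two steps: reverse the string, then apply a Caesar shift of +8.
For money: reverse → yenom; then shift: y+8=g, e+8=m, n+8=v, o+8=w, m+8=u.

gmvwu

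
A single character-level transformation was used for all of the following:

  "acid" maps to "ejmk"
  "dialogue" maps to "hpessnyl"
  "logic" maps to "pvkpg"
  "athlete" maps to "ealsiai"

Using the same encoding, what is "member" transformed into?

Shifts by position in acid: pos 0: a→e (+4), pos 1: c→j (+7), pos 2: i→m (+4), pos 3: d→k (+7) — repeating every 2. The shifts repeat in a cycle of length 2: positions 0,1,… shift by +4, +7, then the pattern repeats.
For member: m+4=q, e+7=l, m+4=q, b+7=i, e+4=i, r+7=y.

qlqiiy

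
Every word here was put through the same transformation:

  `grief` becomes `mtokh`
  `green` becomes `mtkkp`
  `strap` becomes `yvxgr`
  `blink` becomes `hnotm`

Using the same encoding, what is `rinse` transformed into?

Shifts by position in grief: pos 0: g→m (+6), pos 1: r→t (+2), pos 2: i→o (+6), pos 3: e→k (+6), pos 4: f→h (+2) — repeating every 3. The shifts repeat in a cycle of length 3: positions 0,1,… shift by +6, +2, +6, then the pattern repeats.
On rinse: r+6=x, i+2=k, n+6=t, s+6=y, e+2=g.

xktyg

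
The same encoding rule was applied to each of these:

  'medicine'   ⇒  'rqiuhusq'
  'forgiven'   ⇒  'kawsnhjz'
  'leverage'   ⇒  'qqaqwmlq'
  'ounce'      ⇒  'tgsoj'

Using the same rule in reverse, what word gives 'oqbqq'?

It's a Vigenère-style cipher with numeric key [5,12]: position i shifts by key[i mod 2].
Reversing it on oqbqq: o−5=j, q−12=e, b−5=w, q−12=e, q−5=l.

jewel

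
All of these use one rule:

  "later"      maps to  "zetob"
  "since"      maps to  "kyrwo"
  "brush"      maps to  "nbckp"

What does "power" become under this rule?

jauob

l(11)→z(25) and a(0)→e(4) fit y≡9x+4 (mod 26); the inverse of 9 mod 26 is 3. Treating letters as 0–25, the rule is x ↦ 9x + 4 (mod 26).
Applying it to power: p(15)→9·15+4≡9=j; o(14)→9·14+4≡0=a; w(22)→9·22+4≡20=u; e(4)→9·4+4≡14=o; r(17)→9·17+4≡1=b (all mod 26).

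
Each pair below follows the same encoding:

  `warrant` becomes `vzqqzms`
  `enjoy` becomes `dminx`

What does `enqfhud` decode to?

Compare letters: w→v is +25, a→z is +25, r→q is +25 — a constant shift. Every letter moves 25 places later in the alphabet, wrapping around z→a.
Reversing it on enqfhud: e−25=f, n−25=o, q−25=r, f−25=g, h−25=i, u−25=v, d−25=e.

forgive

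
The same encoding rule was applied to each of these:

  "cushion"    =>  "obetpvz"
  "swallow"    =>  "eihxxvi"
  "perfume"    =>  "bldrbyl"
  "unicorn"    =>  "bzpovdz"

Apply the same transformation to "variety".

The shift depends on letter class: consonant c→o is +12, but vowel u→b is +7. Two shifts are in play — +7 for a/e/i/o/u, +12 for every other letter.
Applying it to variety: v(cons)+12=h, a(vowel)+7=h, r(cons)+12=d, i(vowel)+7=p, e(vowel)+7=l, t(cons)+12=f, y(cons)+12=k.

hhdplfk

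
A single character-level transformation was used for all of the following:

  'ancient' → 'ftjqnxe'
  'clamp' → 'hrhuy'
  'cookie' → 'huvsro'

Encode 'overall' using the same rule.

Letter i (0-indexed) is shifted by i+5, so successive shifts are 5, 6, 7, ….
Applying it to overall: o+5=t, v+6=b, e+7=l, r+8=z, a+9=j, l+10=v, l+11=w.

tblzjvw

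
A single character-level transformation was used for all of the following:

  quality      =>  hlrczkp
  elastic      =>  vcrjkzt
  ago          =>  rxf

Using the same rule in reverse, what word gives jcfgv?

slope

Compare letters: q→h is +17, u→l is +17, a→r is +17 — a constant shift. Each letter is shifted forward by 17 in the alphabet (a Caesar shift of +17).
Decoding jcfgv: j−17=s, c−17=l, f−17=o, g−17=p, v−17=e.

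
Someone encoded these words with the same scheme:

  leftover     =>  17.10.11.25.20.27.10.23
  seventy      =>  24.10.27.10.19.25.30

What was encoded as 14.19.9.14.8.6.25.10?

Each letter is replaced by its alphabet position (a=1..z=26) + 5.
Decoding 14.19.9.14.8.6.25.10: 14→(14−5)÷1=9=i, 19→(19−5)÷1=14=n, 9→(9−5)÷1=4=d, 14→(14−5)÷1=9=i, 8→(8−5)÷1=3=c, 6→(6−5)÷1=1=a, 25→(25−5)÷1=20=t, 10→(10−5)÷1=5=e.

indicate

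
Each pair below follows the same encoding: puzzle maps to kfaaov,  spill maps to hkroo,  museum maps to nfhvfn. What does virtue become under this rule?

Each pair mirrors across the alphabet (p↔k, u↔f, z↔a): positions sum to 25. This is the alphabet-reversal cipher (Atbash): a becomes z, b becomes y, etc.
On virtue: v↔e, i↔r, r↔i, t↔g, u↔f, e↔v.

erigfv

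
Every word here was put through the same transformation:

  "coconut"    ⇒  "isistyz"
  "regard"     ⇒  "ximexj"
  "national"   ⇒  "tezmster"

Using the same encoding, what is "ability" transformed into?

ehmrmze

Two shifts are in play — +4 for a/e/i/o/u, +6 for every other letter.
For ability: a(vowel)+4=e, b(cons)+6=h, i(vowel)+4=m, l(cons)+6=r, i(vowel)+4=m, t(cons)+6=z, y(cons)+6=e.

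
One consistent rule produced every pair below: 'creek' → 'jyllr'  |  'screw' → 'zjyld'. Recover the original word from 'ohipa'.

habit

Compare letters: c→j is +7, r→y is +7, e→l is +7 — a constant shift. This is a Caesar cipher with shift 7.
Decoding ohipa: o−7=h, h−7=a, i−7=b, p−7=i, a−7=t.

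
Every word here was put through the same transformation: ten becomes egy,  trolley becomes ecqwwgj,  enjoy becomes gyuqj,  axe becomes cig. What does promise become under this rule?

acqxkdg

The shift depends on letter class: consonant t→e is +11, but vowel e→g is +2. The rule splits by letter class: vowels +2, consonants +11.
For promise: p(cons)+11=a, r(cons)+11=c, o(vowel)+2=q, m(cons)+11=x, i(vowel)+2=k, s(cons)+11=d, e(vowel)+2=g.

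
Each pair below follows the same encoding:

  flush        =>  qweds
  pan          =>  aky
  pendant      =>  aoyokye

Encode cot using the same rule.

nye

The shift depends on letter class: consonant f→q is +11, but vowel u→e is +10. Vowels shift forward by 10 and consonants shift forward by 11.
Applying it to cot: c(cons)+11=n, o(vowel)+10=y, t(cons)+11=e.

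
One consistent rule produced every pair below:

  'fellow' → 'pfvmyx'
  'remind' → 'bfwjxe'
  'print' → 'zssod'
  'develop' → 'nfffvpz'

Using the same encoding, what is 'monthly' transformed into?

Shifts by position in fellow: pos 0: f→p (+10), pos 1: e→f (+1), pos 2: l→v (+10), pos 3: l→m (+1) — repeating every 2. It's a Vigenère-style cipher with numeric key [10,1]: position i shifts by key[i mod 2].
On monthly: m+10=w, o+1=p, n+10=x, t+1=u, h+10=r, l+1=m, y+10=i.

wpxurmi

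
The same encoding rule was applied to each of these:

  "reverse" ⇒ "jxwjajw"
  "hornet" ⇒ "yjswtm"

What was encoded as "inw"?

rid

The output letters match the input read backwards, each shifted +5: reverse reversed is esrever. Read the word backwards and shift each letter +5.
Undoing it on inw: shift back: i−5=d, n−5=i, w−5=r → dir; then reverse → rid.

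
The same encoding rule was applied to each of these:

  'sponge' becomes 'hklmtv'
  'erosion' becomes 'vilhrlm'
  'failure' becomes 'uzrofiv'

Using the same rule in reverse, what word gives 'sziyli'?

Each pair mirrors across the alphabet (s↔h, p↔k, o↔l): positions sum to 25. Letters are reflected about the middle of the alphabet (position → 25−position): Atbash.
Reversing it on sziyli: s↔h, z↔a, i↔r, y↔b, l↔o, i↔r.

harbor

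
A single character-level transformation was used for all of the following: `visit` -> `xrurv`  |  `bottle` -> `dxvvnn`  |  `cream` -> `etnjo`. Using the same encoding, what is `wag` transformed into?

Vowels shift forward by 9 and consonants shift forward by 2.
On wag: w(cons)+2=y, a(vowel)+9=j, g(cons)+2=i.

yji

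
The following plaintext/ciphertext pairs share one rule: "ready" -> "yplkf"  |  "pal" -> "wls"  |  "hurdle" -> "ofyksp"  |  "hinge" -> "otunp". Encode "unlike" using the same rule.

fustrp

Two shifts are in play — +11 for a/e/i/o/u, +7 for every other letter.
On unlike: u(vowel)+11=f, n(cons)+7=u, l(cons)+7=s, i(vowel)+11=t, k(cons)+7=r, e(vowel)+11=p.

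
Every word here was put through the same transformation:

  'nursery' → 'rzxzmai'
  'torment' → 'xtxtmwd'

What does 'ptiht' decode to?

The shift increases by 1 at each position, starting from +4: 4, 5, 6, ….
Decoding ptiht: p−4=l, t−5=o, i−6=c, h−7=a, t−8=l.

local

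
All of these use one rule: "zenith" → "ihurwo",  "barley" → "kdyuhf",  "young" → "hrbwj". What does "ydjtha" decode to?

Shifts by position in zenith: pos 0: z→i (+9), pos 1: e→h (+3), pos 2: n→u (+7), pos 3: i→r (+9), pos 4: t→w (+3), pos 5: h→o (+7) — repeating every 3. A repeating key of period 3 is used — shifts +9, +3, +7 over and over.
Decoding ydjtha: y−9=p, d−3=a, j−7=c, t−9=k, h−3=e, a−7=t.

packet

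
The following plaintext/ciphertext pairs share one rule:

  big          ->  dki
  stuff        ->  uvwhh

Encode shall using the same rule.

Compare letters: b→d is +2, i→k is +2, g→i is +2 — a constant shift. It's a constant shift of +2 (ROT2).
On shall: s+2=u, h+2=j, a+2=c, l+2=n, l+2=n.

ujcnn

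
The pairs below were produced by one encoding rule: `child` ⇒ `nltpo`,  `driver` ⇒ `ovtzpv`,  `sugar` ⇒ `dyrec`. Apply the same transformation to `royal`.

csjew

It's a Vigenère-style cipher with numeric key [11,4]: position i shifts by key[i mod 2].
For royal: r+11=c, o+4=s, y+11=j, a+4=e, l+11=w.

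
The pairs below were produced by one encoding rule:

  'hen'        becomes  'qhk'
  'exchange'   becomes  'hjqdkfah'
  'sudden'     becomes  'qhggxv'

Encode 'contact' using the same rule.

wfdwqrf

Two steps: reverse the string, then apply a Caesar shift of +3.
Applying it to contact: reverse → tcatnoc; then shift: t+3=w, c+3=f, a+3=d, t+3=w, n+3=q, o+3=r, c+3=f.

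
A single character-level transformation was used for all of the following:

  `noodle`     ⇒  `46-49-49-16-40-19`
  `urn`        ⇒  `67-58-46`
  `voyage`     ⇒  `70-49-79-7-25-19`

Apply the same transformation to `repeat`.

58-19-52-19-7-64

The formula is n = 3×(alphabet index, a=1) + 4.
Applying it to repeat: r=18→58, e=5→19, p=16→52, e=5→19, a=1→7, t=20→64.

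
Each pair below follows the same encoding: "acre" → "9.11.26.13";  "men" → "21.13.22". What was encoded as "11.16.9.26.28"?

chart

a is letter #1 and maps to 9: an offset of 8. Letters become their 1-based position plus 8 (so a→9, b→10, …).
Decoding 11.16.9.26.28: 11→(11−8)÷1=3=c, 16→(16−8)÷1=8=h, 9→(9−8)÷1=1=a, 26→(26−8)÷1=18=r, 28→(28−8)÷1=20=t.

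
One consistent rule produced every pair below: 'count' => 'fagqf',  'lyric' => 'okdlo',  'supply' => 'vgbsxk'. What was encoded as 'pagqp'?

mound

Shifts by position in count: pos 0: c→f (+3), pos 1: o→a (+12), pos 2: u→g (+12), pos 3: n→q (+3), pos 4: t→f (+12) — repeating every 3. A repeating key of period 3 is used — shifts +3, +12, +12 over and over.
Undoing it on pagqp: p−3=m, a−12=o, g−12=u, q−3=n, p−12=d.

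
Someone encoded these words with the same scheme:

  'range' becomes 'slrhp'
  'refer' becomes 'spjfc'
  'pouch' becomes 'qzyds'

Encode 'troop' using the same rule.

Shifts by position in range: pos 0: r→s (+1), pos 1: a→l (+11), pos 2: n→r (+4), pos 3: g→h (+1), pos 4: e→p (+11) — repeating every 3. It's a Vigenère-style cipher with numeric key [1,11,4]: position i shifts by key[i mod 3].
For troop: t+1=u, r+11=c, o+4=s, o+1=p, p+11=a.

ucspa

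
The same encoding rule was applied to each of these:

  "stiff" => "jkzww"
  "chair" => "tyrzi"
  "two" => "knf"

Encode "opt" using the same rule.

fgk

Each letter is shifted forward by 17 in the alphabet (a Caesar shift of +17).
On opt: o+17=f, p+17=g, t+17=k.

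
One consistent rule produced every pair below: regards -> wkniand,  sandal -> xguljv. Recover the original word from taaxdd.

output

In regards: r→w is +5, e→k is +6, g→n is +7, a→i is +8 — the shift increases by 1 each position. Letter i (0-indexed) is shifted by i+5, so successive shifts are 5, 6, 7, ….
Decoding taaxdd: t−5=o, a−6=u, a−7=t, x−8=p, d−9=u, d−10=t.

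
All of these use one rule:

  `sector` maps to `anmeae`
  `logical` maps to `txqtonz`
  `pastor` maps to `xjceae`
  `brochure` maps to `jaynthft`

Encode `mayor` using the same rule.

ujizd

Letter i (0-indexed) is shifted by i+8, so successive shifts are 8, 9, 10, ….
On mayor: m+8=u, a+9=j, y+10=i, o+11=z, r+12=d.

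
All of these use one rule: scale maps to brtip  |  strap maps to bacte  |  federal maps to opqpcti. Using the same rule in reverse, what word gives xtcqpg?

warden

s(18)→b(1) and c(2)→r(17) fit y≡25x+19 (mod 26); the inverse of 25 mod 26 is 25. Treating letters as 0–25, the rule is x ↦ 25x + 19 (mod 26).
Reversing it on xtcqpg: x(23)→25·(23−19)≡22=w; t(19)→25·(19−19)≡0=a; c(2)→25·(2−19)≡17=r; q(16)→25·(16−19)≡3=d; p(15)→25·(15−19)≡4=e; g(6)→25·(6−19)≡13=n (all mod 26).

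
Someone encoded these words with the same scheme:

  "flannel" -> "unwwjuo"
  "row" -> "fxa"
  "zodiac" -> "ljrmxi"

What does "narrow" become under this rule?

The word is reversed, then every letter is shifted forward by 9.
For narrow: reverse → worran; then shift: w+9=f, o+9=x, r+9=a, r+9=a, a+9=j, n+9=w.

fxaajw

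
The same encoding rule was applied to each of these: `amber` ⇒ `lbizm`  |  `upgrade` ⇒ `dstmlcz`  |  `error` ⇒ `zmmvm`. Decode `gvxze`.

towel

a(0)→l(11) and m(12)→b(1) fit y≡23x+11 (mod 26); the inverse of 23 mod 26 is 17. Treating letters as 0–25, the rule is x ↦ 23x + 11 (mod 26).
Reversing it on gvxze: g(6)→17·(6−11)≡19=t; v(21)→17·(21−11)≡14=o; x(23)→17·(23−11)≡22=w; z(25)→17·(25−11)≡4=e; e(4)→17·(4−11)≡11=l (all mod 26).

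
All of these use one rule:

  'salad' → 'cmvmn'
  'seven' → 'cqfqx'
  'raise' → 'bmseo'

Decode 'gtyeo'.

Shifts by position in salad: pos 0: s→c (+10), pos 1: a→m (+12), pos 2: l→v (+10), pos 3: a→m (+12) — repeating every 2. It's a Vigenère-style cipher with numeric key [10,12]: position i shifts by key[i mod 2].
Undoing it on gtyeo: g−10=w, t−12=h, y−10=o, e−12=s, o−10=e.

whose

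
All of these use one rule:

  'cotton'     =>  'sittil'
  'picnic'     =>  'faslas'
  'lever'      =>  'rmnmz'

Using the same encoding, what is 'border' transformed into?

vizpmz

c(2)→s(18) and o(14)→i(8) fit y≡23x+24 (mod 26); the inverse of 23 mod 26 is 17. Treating letters as 0–25, the rule is x ↦ 23x + 24 (mod 26).
Applying it to border: b(1)→23·1+24≡21=v; o(14)→23·14+24≡8=i; r(17)→23·17+24≡25=z; d(3)→23·3+24≡15=p; e(4)→23·4+24≡12=m; r(17)→23·17+24≡25=z (all mod 26).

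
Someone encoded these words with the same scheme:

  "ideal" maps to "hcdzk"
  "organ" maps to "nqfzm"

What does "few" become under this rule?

edv

Every letter moves 25 places later in the alphabet, wrapping around z→a.
On few: f+25=e, e+25=d, w+25=v.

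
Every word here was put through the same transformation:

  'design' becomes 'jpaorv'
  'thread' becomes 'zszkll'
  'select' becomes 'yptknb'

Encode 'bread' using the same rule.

Shifts by position in design: pos 0: d→j (+6), pos 1: e→p (+11), pos 2: s→a (+8), pos 3: i→o (+6), pos 4: g→r (+11), pos 5: n→v (+8) — repeating every 3. A repeating key of period 3 is used — shifts +6, +11, +8 over and over.
Applying it to bread: b+6=h, r+11=c, e+8=m, a+6=g, d+11=o.

hcmgo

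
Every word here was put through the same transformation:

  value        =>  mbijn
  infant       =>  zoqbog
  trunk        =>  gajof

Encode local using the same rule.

v(21)→m(12) and a(0)→b(1) fit y≡3x+1 (mod 26); the inverse of 3 mod 26 is 9. Each letter's alphabet position (a=0..z=25) is mapped through 3·x+1 mod 26 — an affine cipher.
On local: l(11)→3·11+1≡8=i; o(14)→3·14+1≡17=r; c(2)→3·2+1≡7=h; a(0)→3·0+1≡1=b; l(11)→3·11+1≡8=i (all mod 26).

irhbi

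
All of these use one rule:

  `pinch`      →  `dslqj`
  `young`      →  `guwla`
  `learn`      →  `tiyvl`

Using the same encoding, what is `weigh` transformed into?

oisaj

Each letter's alphabet position (a=0..z=25) is mapped through 9·x+24 mod 26 — an affine cipher.
Applying it to weigh: w(22)→9·22+24≡14=o; e(4)→9·4+24≡8=i; i(8)→9·8+24≡18=s; g(6)→9·6+24≡0=a; h(7)→9·7+24≡9=j (all mod 26).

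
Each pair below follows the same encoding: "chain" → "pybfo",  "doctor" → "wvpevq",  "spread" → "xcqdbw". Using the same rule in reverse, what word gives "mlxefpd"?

justice

c(2)→p(15) and h(7)→y(24) fit y≡7x+1 (mod 26); the inverse of 7 mod 26 is 15. Treating letters as 0–25, the rule is x ↦ 7x + 1 (mod 26).
Reversing it on mlxefpd: m(12)→15·(12−1)≡9=j; l(11)→15·(11−1)≡20=u; x(23)→15·(23−1)≡18=s; e(4)→15·(4−1)≡19=t; f(5)→15·(5−1)≡8=i; p(15)→15·(15−1)≡2=c; d(3)→15·(3−1)≡4=e (all mod 26).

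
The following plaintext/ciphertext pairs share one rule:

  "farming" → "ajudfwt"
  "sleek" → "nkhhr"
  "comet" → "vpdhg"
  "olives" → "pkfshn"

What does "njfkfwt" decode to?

sailing

f(5)→a(0) and a(0)→j(9) fit y≡19x+9 (mod 26); the inverse of 19 mod 26 is 11. Treating letters as 0–25, the rule is x ↦ 19x + 9 (mod 26).
Undoing it on njfkfwt: n(13)→11·(13−9)≡18=s; j(9)→11·(9−9)≡0=a; f(5)→11·(5−9)≡8=i; k(10)→11·(10−9)≡11=l; f(5)→11·(5−9)≡8=i; w(22)→11·(22−9)≡13=n; t(19)→11·(19−9)≡6=g (all mod 26).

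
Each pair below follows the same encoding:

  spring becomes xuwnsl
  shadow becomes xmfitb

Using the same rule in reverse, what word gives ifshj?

dance

This is a Caesar cipher with shift 5.
Undoing it on ifshj: i−5=d, f−5=a, s−5=n, h−5=c, j−5=e.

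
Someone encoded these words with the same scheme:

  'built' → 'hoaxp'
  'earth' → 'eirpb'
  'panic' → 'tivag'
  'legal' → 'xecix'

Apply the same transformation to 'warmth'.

b(1)→h(7) and u(20)→o(14) fit y≡25x+8 (mod 26); the inverse of 25 mod 26 is 25. Treating letters as 0–25, the rule is x ↦ 25x + 8 (mod 26).
Applying it to warmth: w(22)→25·22+8≡12=m; a(0)→25·0+8≡8=i; r(17)→25·17+8≡17=r; m(12)→25·12+8≡22=w; t(19)→25·19+8≡15=p; h(7)→25·7+8≡1=b (all mod 26).

mirwpb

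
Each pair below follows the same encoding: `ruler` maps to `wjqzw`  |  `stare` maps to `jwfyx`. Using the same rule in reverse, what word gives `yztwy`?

The output letters match the input read backwards, each shifted +5: ruler reversed is relur. Two steps: reverse the string, then apply a Caesar shift of +5.
Decoding yztwy: shift back: y−5=t, z−5=u, t−5=o, w−5=r, y−5=t → tuort; then reverse → trout.

trout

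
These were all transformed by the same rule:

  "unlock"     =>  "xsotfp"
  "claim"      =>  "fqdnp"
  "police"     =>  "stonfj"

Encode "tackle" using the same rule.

Shifts by position in unlock: pos 0: u→x (+3), pos 1: n→s (+5), pos 2: l→o (+3), pos 3: o→t (+5) — repeating every 2. The shifts repeat in a cycle of length 2: positions 0,1,… shift by +3, +5, then the pattern repeats.
Applying it to tackle: t+3=w, a+5=f, c+3=f, k+5=p, l+3=o, e+5=j.

wffpoj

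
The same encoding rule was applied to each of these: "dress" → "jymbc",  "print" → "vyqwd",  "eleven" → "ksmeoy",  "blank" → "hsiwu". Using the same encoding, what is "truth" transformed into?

In dress: d→j is +6, r→y is +7, e→m is +8, s→b is +9 — the shift increases by 1 each position. Letter i (0-indexed) is shifted by i+6, so successive shifts are 6, 7, 8, ….
For truth: t+6=z, r+7=y, u+8=c, t+9=c, h+10=r.

zyccr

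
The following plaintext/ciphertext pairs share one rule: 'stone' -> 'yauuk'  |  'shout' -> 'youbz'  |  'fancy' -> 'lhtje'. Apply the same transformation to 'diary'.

Shifts by position in stone: pos 0: s→y (+6), pos 1: t→a (+7), pos 2: o→u (+6), pos 3: n→u (+7) — repeating every 2. It's a Vigenère-style cipher with numeric key [6,7]: position i shifts by key[i mod 2].
On diary: d+6=j, i+7=p, a+6=g, r+7=y, y+6=e.

jpgye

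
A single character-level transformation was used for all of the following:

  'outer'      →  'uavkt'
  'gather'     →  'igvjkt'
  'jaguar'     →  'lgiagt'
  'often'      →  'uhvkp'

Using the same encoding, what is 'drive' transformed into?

The shift depends on letter class: consonant t→v is +2, but vowel o→u is +6. Two shifts are in play — +6 for a/e/i/o/u, +2 for every other letter.
Applying it to drive: d(cons)+2=f, r(cons)+2=t, i(vowel)+6=o, v(cons)+2=x, e(vowel)+6=k.

ftoxk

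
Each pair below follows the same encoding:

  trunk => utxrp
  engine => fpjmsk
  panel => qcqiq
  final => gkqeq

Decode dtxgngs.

In trunk: t→u is +1, r→t is +2, u→x is +3, n→r is +4 — the shift increases by 1 each position. Each letter shifts forward by (position + 1), i.e. 1, 2, 3, … — the shift grows by one for each successive letter.
Reversing it on dtxgngs: d−1=c, t−2=r, x−3=u, g−4=c, n−5=i, g−6=a, s−7=l.

crucial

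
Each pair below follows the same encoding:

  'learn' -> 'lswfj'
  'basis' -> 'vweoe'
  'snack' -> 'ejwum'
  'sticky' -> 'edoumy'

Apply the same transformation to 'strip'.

l(11)→l(11) and e(4)→s(18) fit y≡25x+22 (mod 26); the inverse of 25 mod 26 is 25. Each letter's alphabet position (a=0..z=25) is mapped through 25·x+22 mod 26 — an affine cipher.
On strip: s(18)→25·18+22≡4=e; t(19)→25·19+22≡3=d; r(17)→25·17+22≡5=f; i(8)→25·8+22≡14=o; p(15)→25·15+22≡7=h (all mod 26).

edfoh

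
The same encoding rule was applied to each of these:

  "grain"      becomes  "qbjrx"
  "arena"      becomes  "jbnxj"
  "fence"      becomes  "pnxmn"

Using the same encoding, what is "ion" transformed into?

Vowels shift forward by 9 and consonants shift forward by 10.
Applying it to ion: i(vowel)+9=r, o(vowel)+9=x, n(cons)+10=x.

rxx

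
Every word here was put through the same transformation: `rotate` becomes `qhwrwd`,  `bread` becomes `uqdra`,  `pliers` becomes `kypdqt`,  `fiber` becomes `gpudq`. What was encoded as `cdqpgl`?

verify

This is an affine cipher: with a=0,…,z=25, each position x becomes (3x+17) mod 26.
Reversing it on cdqpgl: c(2)→9·(2−17)≡21=v; d(3)→9·(3−17)≡4=e; q(16)→9·(16−17)≡17=r; p(15)→9·(15−17)≡8=i; g(6)→9·(6−17)≡5=f; l(11)→9·(11−17)≡24=y (all mod 26).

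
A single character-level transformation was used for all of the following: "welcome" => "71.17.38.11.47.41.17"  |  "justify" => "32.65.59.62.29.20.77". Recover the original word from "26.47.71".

how

w(#23)→71 and e(#5)→17: differences scale by 3, so n = 3·pos + 2. With a=1..z=26, the number is 3·pos + 2.
Reversing it on 26.47.71: 26→(26−2)÷3=8=h, 47→(47−2)÷3=15=o, 71→(71−2)÷3=23=w.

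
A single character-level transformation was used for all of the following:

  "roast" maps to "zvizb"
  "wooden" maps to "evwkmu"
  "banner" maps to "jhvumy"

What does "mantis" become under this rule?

uhvaqz

Shifts by position in roast: pos 0: r→z (+8), pos 1: o→v (+7), pos 2: a→i (+8), pos 3: s→z (+7) — repeating every 2. It's a Vigenère-style cipher with numeric key [8,7]: position i shifts by key[i mod 2].
On mantis: m+8=u, a+7=h, n+8=v, t+7=a, i+8=q, s+7=z.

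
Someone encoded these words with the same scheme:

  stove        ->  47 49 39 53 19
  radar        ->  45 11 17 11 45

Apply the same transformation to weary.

s(#19)→47 and t(#20)→49: differences scale by 2, so n = 2·pos + 9. With a=1..z=26, the number is 2·pos + 9.
For weary: w=23→55, e=5→19, a=1→11, r=18→45, y=25→59.

55 19 11 45 59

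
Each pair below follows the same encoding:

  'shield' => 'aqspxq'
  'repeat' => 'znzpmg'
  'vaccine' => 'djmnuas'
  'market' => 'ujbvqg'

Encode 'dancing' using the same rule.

ljxnuau

In shield: s→a is +8, h→q is +9, i→s is +10, e→p is +11 — the shift increases by 1 each position. Each letter shifts forward by (position + 8), i.e. 8, 9, 10, … — the shift grows by one for each successive letter.
Applying it to dancing: d+8=l, a+9=j, n+10=x, c+11=n, i+12=u, n+13=a, g+14=u.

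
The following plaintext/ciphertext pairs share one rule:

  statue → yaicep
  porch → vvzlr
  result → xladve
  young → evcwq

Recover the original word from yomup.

In statue: s→y is +6, t→a is +7, a→i is +8, t→c is +9 — the shift increases by 1 each position. Each letter shifts forward by (position + 6), i.e. 6, 7, 8, … — the shift grows by one for each successive letter.
Undoing it on yomup: y−6=s, o−7=h, m−8=e, u−9=l, p−10=f.

shelf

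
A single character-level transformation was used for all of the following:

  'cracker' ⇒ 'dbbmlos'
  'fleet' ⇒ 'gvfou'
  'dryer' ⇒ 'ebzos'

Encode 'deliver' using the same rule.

eomswos

It's a Vigenère-style cipher with numeric key [1,10]: position i shifts by key[i mod 2].
For deliver: d+1=e, e+10=o, l+1=m, i+10=s, v+1=w, e+10=o, r+1=s.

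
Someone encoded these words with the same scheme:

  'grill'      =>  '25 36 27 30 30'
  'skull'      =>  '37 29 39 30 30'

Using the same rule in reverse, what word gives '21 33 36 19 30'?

g is letter #7 and maps to 25: an offset of 18. Letters become their 1-based position plus 18 (so a→19, b→20, …).
Reversing it on 21 33 36 19 30: 21→(21−18)÷1=3=c, 33→(33−18)÷1=15=o, 36→(36−18)÷1=18=r, 19→(19−18)÷1=1=a, 30→(30−18)÷1=12=l.

coral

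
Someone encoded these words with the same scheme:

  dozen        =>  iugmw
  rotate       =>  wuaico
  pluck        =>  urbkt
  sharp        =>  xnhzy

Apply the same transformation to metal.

In dozen: d→i is +5, o→u is +6, z→g is +7, e→m is +8 — the shift increases by 1 each position. Letter i (0-indexed) is shifted by i+5, so successive shifts are 5, 6, 7, ….
For metal: m+5=r, e+6=k, t+7=a, a+8=i, l+9=u.

rkaiu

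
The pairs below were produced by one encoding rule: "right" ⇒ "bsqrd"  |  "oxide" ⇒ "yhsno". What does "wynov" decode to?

Compare letters: r→b is +10, i→s is +10, g→q is +10 — a constant shift. This is a Caesar cipher with shift 10.
Undoing it on wynov: w−10=m, y−10=o, n−10=d, o−10=e, v−10=l.

model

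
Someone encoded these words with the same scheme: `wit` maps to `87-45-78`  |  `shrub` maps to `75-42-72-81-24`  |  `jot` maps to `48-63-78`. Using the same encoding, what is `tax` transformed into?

With a=1..z=26, the number is 3·pos + 18.
For tax: t=20→78, a=1→21, x=24→90.

78-21-90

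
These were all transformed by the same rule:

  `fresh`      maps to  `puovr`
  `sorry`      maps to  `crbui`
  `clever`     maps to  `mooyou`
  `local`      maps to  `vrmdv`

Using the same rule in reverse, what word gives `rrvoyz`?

hollow

Shifts by position in fresh: pos 0: f→p (+10), pos 1: r→u (+3), pos 2: e→o (+10), pos 3: s→v (+3) — repeating every 2. A repeating key of period 2 is used — shifts +10, +3 over and over.
Decoding rrvoyz: r−10=h, r−3=o, v−10=l, o−3=l, y−10=o, z−3=w.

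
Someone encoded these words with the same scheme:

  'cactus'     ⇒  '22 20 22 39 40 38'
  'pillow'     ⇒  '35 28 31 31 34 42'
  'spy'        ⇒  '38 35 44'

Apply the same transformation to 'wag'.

42 20 26

c is letter #3 and maps to 22: an offset of 19. Letters become their 1-based position plus 19 (so a→20, b→21, …).
Applying it to wag: w=23→42, a=1→20, g=7→26.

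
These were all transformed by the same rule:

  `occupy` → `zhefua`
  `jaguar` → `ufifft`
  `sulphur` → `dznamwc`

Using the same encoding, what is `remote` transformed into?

cjozyg

Shifts by position in occupy: pos 0: o→z (+11), pos 1: c→h (+5), pos 2: c→e (+2), pos 3: u→f (+11), pos 4: p→u (+5), pos 5: y→a (+2) — repeating every 3. The shifts repeat in a cycle of length 3: positions 0,1,… shift by +11, +5, +2, then the pattern repeats.
For remote: r+11=c, e+5=j, m+2=o, o+11=z, t+5=y, e+2=g.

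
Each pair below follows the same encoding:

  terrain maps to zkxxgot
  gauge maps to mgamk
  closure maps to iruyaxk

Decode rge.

Compare letters: t→z is +6, e→k is +6, r→x is +6 — a constant shift. This is a Caesar cipher with shift 6.
Reversing it on rge: r−6=l, g−6=a, e−6=y.

lay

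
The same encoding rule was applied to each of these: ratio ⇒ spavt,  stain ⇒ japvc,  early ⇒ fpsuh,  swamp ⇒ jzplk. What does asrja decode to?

trust

r(17)→s(18) and a(0)→p(15) fit y≡17x+15 (mod 26); the inverse of 17 mod 26 is 23. This is an affine cipher: with a=0,…,z=25, each position x becomes (17x+15) mod 26.
Decoding asrja: a(0)→23·(0−15)≡19=t; s(18)→23·(18−15)≡17=r; r(17)→23·(17−15)≡20=u; j(9)→23·(9−15)≡18=s; a(0)→23·(0−15)≡19=t (all mod 26).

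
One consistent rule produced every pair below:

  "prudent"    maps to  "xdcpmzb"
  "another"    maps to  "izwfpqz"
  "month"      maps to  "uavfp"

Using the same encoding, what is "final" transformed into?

Shifts by position in prudent: pos 0: p→x (+8), pos 1: r→d (+12), pos 2: u→c (+8), pos 3: d→p (+12) — repeating every 2. A repeating key of period 2 is used — shifts +8, +12 over and over.
For final: f+8=n, i+12=u, n+8=v, a+12=m, l+8=t.

nuvmt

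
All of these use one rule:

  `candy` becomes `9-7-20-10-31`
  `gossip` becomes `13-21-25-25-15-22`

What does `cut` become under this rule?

c is letter #3 and maps to 9: an offset of 6. The number is (letter's place in the alphabet, a=1) + 6.
Applying it to cut: c=3→9, u=21→27, t=20→26.

9-27-26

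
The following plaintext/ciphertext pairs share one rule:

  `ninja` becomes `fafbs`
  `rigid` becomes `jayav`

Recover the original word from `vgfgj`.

Every letter moves 18 places later in the alphabet, wrapping around z→a.
Undoing it on vgfgj: v−18=d, g−18=o, f−18=n, g−18=o, j−18=r.

donor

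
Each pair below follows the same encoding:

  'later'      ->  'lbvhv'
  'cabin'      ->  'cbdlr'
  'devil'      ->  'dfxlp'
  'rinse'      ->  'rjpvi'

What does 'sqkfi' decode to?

In later: l→l is +0, a→b is +1, t→v is +2, e→h is +3 — the shift increases by 1 each position. The shift increases by 1 at each position, starting from +0: 0, 1, 2, ….
Reversing it on sqkfi: s−0=s, q−1=p, k−2=i, f−3=c, i−4=e.

spice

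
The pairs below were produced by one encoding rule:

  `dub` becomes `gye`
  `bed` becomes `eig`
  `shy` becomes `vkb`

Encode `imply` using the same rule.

mpsob

The shift depends on letter class: consonant d→g is +3, but vowel u→y is +4. Vowels shift forward by 4 and consonants shift forward by 3.
For imply: i(vowel)+4=m, m(cons)+3=p, p(cons)+3=s, l(cons)+3=o, y(cons)+3=b.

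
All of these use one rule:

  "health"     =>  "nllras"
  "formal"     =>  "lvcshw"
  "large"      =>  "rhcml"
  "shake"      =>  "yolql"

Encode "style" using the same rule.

yajrl

The shifts repeat in a cycle of length 3: positions 0,1,… shift by +6, +7, +11, then the pattern repeats.
For style: s+6=y, t+7=a, y+11=j, l+6=r, e+7=l.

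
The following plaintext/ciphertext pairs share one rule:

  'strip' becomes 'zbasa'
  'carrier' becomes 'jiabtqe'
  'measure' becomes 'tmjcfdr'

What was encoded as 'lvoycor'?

In strip: s→z is +7, t→b is +8, r→a is +9, i→s is +10 — the shift increases by 1 each position. Each letter shifts forward by (position + 7), i.e. 7, 8, 9, … — the shift grows by one for each successive letter.
Decoding lvoycor: l−7=e, v−8=n, o−9=f, y−10=o, c−11=r, o−12=c, r−13=e.

enforce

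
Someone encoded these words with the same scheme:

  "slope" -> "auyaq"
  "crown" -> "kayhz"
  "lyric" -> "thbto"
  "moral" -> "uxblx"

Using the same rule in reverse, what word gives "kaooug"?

credit

In slope: s→a is +8, l→u is +9, o→y is +10, p→a is +11 — the shift increases by 1 each position. Each letter shifts forward by (position + 8), i.e. 8, 9, 10, … — the shift grows by one for each successive letter.
Undoing it on kaooug: k−8=c, a−9=r, o−10=e, o−11=d, u−12=i, g−13=t.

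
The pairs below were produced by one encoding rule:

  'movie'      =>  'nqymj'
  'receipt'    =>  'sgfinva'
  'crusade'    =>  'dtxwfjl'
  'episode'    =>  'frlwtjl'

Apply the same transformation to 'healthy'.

igdpynf

In movie: m→n is +1, o→q is +2, v→y is +3, i→m is +4 — the shift increases by 1 each position. The shift increases by 1 at each position, starting from +1: 1, 2, 3, ….
For healthy: h+1=i, e+2=g, a+3=d, l+4=p, t+5=y, h+6=n, y+7=f.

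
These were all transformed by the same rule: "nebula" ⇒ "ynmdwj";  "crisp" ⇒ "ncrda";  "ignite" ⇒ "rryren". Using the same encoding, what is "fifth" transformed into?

qrqes

The shift depends on letter class: consonant n→y is +11, but vowel e→n is +9. Vowels shift forward by 9 and consonants shift forward by 11.
For fifth: f(cons)+11=q, i(vowel)+9=r, f(cons)+11=q, t(cons)+11=e, h(cons)+11=s.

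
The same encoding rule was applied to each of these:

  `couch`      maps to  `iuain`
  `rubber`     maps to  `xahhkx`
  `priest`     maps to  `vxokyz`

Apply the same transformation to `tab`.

zgh

Compare letters: c→i is +6, o→u is +6, u→a is +6 — a constant shift. It's a constant shift of +6 (ROT6).
For tab: t+6=z, a+6=g, b+6=h.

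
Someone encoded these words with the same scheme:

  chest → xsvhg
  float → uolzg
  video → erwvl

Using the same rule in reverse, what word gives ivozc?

relax

Each pair mirrors across the alphabet (c↔x, h↔s, e↔v): positions sum to 25. This is the alphabet-reversal cipher (Atbash): a becomes z, b becomes y, etc.
Reversing it on ivozc: i↔r, v↔e, o↔l, z↔a, c↔x.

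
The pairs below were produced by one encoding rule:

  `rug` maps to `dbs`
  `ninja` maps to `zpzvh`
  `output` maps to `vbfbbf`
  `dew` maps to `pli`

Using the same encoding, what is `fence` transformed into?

rlzol

Two shifts are in play — +7 for a/e/i/o/u, +12 for every other letter.
Applying it to fence: f(cons)+12=r, e(vowel)+7=l, n(cons)+12=z, c(cons)+12=o, e(vowel)+7=l.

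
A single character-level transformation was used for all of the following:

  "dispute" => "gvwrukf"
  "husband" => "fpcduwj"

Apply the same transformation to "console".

The output letters match the input read backwards, each shifted +2: dispute reversed is etupsid. Two steps: reverse the string, then apply a Caesar shift of +2.
On console: reverse → elosnoc; then shift: e+2=g, l+2=n, o+2=q, s+2=u, n+2=p, o+2=q, c+2=e.

gnqupqe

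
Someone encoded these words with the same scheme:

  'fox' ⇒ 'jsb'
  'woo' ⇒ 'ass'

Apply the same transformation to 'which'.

Compare letters: f→j is +4, o→s is +4, x→b is +4 — a constant shift. It's a constant shift of +4 (ROT4).
On which: w+4=a, h+4=l, i+4=m, c+4=g, h+4=l.

almgl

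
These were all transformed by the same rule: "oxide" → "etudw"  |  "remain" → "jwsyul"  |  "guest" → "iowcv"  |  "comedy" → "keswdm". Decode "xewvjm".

Treating letters as 0–25, the rule is x ↦ 19x + 24 (mod 26).
Undoing it on xewvjm: x(23)→11·(23−24)≡15=p; e(4)→11·(4−24)≡14=o; w(22)→11·(22−24)≡4=e; v(21)→11·(21−24)≡19=t; j(9)→11·(9−24)≡17=r; m(12)→11·(12−24)≡24=y (all mod 26).

poetry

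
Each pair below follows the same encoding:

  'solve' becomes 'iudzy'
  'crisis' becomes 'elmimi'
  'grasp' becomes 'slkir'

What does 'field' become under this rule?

vmydb

s(18)→i(8) and o(14)→u(20) fit y≡23x+10 (mod 26); the inverse of 23 mod 26 is 17. Treating letters as 0–25, the rule is x ↦ 23x + 10 (mod 26).
For field: f(5)→23·5+10≡21=v; i(8)→23·8+10≡12=m; e(4)→23·4+10≡24=y; l(11)→23·11+10≡3=d; d(3)→23·3+10≡1=b (all mod 26).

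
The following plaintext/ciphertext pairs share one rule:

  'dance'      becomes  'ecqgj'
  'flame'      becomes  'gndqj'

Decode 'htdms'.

In dance: d→e is +1, a→c is +2, n→q is +3, c→g is +4 — the shift increases by 1 each position. Each letter shifts forward by (position + 1), i.e. 1, 2, 3, … — the shift grows by one for each successive letter.
Decoding htdms: h−1=g, t−2=r, d−3=a, m−4=i, s−5=n.

grain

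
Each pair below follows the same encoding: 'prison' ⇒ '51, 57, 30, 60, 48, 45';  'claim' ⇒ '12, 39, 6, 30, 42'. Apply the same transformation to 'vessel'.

69, 18, 60, 60, 18, 39

p(#16)→51 and r(#18)→57: differences scale by 3, so n = 3·pos + 3. The formula is n = 3×(alphabet index, a=1) + 3.
On vessel: v=22→69, e=5→18, s=19→60, s=19→60, e=5→18, l=12→39.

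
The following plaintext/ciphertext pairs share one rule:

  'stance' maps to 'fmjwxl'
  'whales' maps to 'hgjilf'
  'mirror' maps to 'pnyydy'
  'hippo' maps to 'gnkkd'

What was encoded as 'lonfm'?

exist

s(18)→f(5) and t(19)→m(12) fit y≡7x+9 (mod 26); the inverse of 7 mod 26 is 15. Each letter's alphabet position (a=0..z=25) is mapped through 7·x+9 mod 26 — an affine cipher.
Decoding lonfm: l(11)→15·(11−9)≡4=e; o(14)→15·(14−9)≡23=x; n(13)→15·(13−9)≡8=i; f(5)→15·(5−9)≡18=s; m(12)→15·(12−9)≡19=t (all mod 26).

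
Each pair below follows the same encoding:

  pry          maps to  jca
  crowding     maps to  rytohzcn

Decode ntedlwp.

elastic

Two steps: reverse the string, then apply a Caesar shift of +11.
Undoing it on ntedlwp: shift back: n−11=c, t−11=i, e−11=t, d−11=s, l−11=a, w−11=l, p−11=e → citsale; then reverse → elastic.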